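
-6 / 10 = -0.60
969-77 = 892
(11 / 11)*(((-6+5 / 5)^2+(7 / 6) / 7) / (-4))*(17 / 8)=-2567 / 192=-13.37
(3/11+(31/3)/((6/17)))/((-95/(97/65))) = -567547/1222650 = -0.46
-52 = -52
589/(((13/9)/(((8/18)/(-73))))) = -2356/949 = -2.48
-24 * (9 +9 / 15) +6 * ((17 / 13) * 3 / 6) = -14721 / 65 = -226.48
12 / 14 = 6 / 7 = 0.86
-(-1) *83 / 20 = 4.15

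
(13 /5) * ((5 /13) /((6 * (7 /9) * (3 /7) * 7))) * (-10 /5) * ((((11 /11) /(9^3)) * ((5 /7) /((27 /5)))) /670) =-5 /129238578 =-0.00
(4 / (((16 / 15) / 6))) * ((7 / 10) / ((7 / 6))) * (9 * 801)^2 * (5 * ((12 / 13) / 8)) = 21047720805 / 52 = 404763861.63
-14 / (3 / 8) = -112 / 3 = -37.33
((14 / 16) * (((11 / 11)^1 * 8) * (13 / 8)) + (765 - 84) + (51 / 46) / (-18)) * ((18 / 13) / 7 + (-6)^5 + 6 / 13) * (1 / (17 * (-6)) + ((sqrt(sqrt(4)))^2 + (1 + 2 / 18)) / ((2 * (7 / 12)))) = -6106476384761 / 426972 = -14301819.29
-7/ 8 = -0.88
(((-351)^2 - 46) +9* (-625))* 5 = 587650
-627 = -627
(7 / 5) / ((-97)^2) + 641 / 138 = 4.65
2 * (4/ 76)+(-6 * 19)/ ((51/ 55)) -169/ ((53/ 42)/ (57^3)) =-424585575050/ 17119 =-24802008.01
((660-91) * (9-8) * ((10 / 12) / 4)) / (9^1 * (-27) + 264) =2845 / 504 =5.64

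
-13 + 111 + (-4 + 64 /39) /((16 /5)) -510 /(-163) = 2552759 /25428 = 100.39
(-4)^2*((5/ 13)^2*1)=400/ 169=2.37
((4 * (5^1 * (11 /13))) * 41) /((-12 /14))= -31570 /39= -809.49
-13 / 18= -0.72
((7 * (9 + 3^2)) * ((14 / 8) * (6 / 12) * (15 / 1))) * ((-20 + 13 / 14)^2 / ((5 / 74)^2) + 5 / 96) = 84321824949 / 640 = 131752851.48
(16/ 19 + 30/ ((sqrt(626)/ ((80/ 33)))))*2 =32/ 19 + 800*sqrt(626)/ 3443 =7.50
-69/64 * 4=-69/16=-4.31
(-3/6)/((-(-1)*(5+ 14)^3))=-1/13718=-0.00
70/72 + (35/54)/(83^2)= 723415/744012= 0.97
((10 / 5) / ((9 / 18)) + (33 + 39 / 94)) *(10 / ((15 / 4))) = 14068 / 141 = 99.77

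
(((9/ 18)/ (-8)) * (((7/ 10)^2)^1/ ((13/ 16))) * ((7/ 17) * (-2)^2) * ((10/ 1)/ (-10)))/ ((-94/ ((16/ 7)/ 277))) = -392/ 71929975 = -0.00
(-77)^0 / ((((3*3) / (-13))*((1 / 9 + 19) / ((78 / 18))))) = -169 / 516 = -0.33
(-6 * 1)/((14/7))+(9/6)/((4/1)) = -2.62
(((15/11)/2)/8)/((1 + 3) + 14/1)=5/1056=0.00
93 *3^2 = 837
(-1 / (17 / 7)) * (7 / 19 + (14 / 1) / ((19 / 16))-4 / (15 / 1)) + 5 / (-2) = -71671 / 9690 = -7.40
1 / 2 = 0.50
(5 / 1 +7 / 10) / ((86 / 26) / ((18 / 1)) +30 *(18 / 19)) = 126711 / 635885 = 0.20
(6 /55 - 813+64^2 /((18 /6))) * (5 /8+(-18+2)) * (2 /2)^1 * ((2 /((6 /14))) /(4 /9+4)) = -78482733 /8800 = -8918.49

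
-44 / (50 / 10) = -44 / 5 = -8.80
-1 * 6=-6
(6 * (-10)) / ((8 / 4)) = -30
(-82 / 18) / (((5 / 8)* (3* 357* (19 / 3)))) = -328 / 305235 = -0.00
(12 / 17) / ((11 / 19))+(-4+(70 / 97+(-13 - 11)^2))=10410714 / 18139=573.94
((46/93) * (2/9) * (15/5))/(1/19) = 6.27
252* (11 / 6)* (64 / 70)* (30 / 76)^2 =23760 / 361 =65.82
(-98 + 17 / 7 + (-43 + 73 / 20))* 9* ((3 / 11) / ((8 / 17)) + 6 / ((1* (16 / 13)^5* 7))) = -6060369219021 / 5651824640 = -1072.29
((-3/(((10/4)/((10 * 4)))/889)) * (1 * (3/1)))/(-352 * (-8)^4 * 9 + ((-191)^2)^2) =-128016/1317887233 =-0.00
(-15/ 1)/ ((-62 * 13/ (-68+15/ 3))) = -945/ 806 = -1.17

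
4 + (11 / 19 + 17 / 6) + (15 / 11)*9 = 24685 / 1254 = 19.69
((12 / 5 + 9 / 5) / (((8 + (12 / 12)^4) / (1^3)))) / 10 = 0.05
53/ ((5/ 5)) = 53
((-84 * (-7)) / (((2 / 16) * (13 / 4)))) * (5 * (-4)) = -376320 / 13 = -28947.69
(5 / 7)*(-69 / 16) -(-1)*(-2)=-569 / 112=-5.08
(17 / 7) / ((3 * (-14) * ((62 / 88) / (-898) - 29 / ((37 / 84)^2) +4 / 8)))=459781388 / 1184540694561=0.00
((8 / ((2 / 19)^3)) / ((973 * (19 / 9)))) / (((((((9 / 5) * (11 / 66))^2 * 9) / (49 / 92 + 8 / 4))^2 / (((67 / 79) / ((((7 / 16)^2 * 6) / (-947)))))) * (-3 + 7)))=-5707.33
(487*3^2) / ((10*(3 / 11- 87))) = -5.05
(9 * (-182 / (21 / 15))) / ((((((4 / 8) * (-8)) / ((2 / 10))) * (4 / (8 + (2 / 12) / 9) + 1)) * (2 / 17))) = 861237 / 2596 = 331.76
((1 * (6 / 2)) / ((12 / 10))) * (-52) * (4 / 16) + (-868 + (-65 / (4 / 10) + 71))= -992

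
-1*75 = -75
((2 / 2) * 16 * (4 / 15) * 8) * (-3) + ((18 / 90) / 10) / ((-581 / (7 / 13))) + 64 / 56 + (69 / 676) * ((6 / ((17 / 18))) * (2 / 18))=-8444975157 / 83460650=-101.19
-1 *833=-833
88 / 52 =22 / 13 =1.69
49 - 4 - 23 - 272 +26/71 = -17724/71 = -249.63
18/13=1.38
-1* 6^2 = -36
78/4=39/2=19.50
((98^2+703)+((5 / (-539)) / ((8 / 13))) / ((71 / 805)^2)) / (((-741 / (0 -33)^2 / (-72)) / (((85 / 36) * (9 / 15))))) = 7693679716173 / 4980508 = 1544758.03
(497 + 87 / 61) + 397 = 54621 / 61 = 895.43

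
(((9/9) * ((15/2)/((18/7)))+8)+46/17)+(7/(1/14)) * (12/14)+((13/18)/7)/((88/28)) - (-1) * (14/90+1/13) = 10708442/109395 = 97.89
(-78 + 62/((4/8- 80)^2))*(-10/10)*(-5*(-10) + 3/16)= 791625505/202248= 3914.13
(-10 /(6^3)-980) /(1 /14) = -740915 /54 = -13720.65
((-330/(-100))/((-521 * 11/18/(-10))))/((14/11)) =297/3647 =0.08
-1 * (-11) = 11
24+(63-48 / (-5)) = 483 / 5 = 96.60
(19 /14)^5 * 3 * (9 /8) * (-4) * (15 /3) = -334273365 /1075648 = -310.76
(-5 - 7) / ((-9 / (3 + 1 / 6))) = 38 / 9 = 4.22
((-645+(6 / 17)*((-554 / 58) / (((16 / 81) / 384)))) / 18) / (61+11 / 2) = -1182971 / 196707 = -6.01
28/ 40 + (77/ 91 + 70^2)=637201/ 130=4901.55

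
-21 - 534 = -555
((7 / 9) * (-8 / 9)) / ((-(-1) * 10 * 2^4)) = -7 / 1620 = -0.00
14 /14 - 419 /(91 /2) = -747 /91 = -8.21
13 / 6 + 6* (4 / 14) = 163 / 42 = 3.88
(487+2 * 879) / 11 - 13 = 2102 / 11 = 191.09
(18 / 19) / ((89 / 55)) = 990 / 1691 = 0.59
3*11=33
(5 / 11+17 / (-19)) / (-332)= 23 / 17347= 0.00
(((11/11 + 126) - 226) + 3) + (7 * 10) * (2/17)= -1492/17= -87.76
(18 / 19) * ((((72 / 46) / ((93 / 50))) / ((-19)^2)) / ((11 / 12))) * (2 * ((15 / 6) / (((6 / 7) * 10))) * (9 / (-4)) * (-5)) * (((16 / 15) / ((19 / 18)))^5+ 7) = 424014343257204 / 3330052123264075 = 0.13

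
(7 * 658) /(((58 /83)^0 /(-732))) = -3371592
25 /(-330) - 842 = -55577 /66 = -842.08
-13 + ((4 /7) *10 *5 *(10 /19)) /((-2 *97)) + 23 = 128010 /12901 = 9.92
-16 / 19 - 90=-90.84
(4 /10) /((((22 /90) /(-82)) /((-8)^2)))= -94464 /11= -8587.64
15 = 15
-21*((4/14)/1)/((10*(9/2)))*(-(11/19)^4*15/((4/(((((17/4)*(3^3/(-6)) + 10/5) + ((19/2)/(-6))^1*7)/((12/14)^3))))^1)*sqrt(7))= -3399801251*sqrt(7)/1351168128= -6.66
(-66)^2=4356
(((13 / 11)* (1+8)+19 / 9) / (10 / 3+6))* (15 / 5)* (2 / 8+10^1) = 25871 / 616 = 42.00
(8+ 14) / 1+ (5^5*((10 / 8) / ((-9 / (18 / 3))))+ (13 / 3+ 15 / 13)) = -2576.68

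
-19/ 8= -2.38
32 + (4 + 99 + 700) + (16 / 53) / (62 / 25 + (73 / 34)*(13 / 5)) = 303293115 / 363209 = 835.04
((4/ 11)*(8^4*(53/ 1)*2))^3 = 5238143763469041664/ 1331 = 3935494938744584.27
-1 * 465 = -465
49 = 49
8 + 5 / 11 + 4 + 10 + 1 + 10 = 368 / 11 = 33.45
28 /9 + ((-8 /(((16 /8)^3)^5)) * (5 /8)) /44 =40370131 /12976128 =3.11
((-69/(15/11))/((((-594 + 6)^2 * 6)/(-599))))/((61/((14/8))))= 151547/361549440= 0.00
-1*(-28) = 28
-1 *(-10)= 10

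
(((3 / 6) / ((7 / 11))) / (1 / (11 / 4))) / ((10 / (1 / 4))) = 121 / 2240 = 0.05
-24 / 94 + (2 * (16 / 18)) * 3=716 / 141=5.08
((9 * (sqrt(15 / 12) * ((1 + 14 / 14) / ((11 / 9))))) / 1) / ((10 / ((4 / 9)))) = 18 * sqrt(5) / 55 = 0.73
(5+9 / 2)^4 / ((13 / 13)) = 130321 / 16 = 8145.06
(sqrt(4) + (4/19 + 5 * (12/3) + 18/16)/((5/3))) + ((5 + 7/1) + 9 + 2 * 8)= 39369/760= 51.80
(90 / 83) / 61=90 / 5063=0.02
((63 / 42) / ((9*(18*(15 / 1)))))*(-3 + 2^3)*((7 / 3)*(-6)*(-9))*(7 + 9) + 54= 542 / 9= 60.22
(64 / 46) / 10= 16 / 115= 0.14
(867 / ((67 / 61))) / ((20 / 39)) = 2062593 / 1340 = 1539.25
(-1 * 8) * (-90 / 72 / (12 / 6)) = 5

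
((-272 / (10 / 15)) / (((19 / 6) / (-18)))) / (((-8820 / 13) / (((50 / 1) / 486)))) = -8840 / 25137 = -0.35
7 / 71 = 0.10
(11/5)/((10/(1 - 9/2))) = -77/100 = -0.77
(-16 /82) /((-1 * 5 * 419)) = 8 /85895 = 0.00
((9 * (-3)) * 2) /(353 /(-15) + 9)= 405 /109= 3.72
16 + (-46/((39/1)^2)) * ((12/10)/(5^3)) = 5069908/316875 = 16.00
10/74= 5/37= 0.14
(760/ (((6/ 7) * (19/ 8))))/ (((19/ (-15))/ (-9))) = 50400/ 19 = 2652.63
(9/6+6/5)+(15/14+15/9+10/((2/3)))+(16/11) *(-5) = 15206/1155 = 13.17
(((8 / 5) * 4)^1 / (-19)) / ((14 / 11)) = -176 / 665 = -0.26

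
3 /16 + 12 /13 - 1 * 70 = -68.89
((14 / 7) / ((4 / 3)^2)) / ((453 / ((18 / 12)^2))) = 27 / 4832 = 0.01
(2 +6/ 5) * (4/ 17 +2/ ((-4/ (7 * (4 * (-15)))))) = 57184/ 85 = 672.75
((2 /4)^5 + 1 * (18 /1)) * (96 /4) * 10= 4327.50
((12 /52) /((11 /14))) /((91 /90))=540 /1859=0.29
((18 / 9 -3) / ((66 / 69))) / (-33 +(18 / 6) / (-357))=2737 / 86416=0.03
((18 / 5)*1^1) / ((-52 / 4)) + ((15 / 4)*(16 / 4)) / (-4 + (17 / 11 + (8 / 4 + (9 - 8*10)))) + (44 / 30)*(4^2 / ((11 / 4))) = 82219 / 10218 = 8.05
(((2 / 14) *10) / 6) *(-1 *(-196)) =140 / 3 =46.67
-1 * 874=-874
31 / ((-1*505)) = -31 / 505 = -0.06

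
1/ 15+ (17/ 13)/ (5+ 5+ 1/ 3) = 1168/ 6045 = 0.19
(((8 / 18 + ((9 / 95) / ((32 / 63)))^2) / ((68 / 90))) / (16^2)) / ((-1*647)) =-39859801 / 10408791900160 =-0.00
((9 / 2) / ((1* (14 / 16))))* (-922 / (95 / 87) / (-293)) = 14.82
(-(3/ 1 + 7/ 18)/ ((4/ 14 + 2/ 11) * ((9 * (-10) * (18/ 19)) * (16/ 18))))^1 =89243/ 933120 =0.10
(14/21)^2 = 4/9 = 0.44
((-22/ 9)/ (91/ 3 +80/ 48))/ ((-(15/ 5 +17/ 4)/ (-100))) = -275/ 261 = -1.05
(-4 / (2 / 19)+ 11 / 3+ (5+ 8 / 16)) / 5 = -173 / 30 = -5.77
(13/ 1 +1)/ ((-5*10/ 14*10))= -49/ 125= -0.39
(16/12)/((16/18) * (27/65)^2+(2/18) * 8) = 12675/9908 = 1.28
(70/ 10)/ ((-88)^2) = 7/ 7744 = 0.00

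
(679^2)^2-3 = 212558803678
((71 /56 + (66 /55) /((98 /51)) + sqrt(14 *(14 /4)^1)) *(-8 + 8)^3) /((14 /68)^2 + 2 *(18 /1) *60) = 0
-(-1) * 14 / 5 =14 / 5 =2.80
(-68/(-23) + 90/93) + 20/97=285666/69161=4.13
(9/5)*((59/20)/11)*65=31.38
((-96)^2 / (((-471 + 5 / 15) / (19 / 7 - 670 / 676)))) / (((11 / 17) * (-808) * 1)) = 0.06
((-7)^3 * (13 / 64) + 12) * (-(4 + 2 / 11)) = 241.17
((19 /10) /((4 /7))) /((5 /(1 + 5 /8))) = 1729 /1600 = 1.08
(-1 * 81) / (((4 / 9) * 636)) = -243 / 848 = -0.29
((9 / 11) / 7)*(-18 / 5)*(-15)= 486 / 77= 6.31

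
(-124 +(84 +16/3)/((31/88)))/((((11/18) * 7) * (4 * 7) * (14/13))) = 117507/116963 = 1.00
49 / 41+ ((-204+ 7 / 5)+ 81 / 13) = -520139 / 2665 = -195.17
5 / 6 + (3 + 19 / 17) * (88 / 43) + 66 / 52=300182 / 28509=10.53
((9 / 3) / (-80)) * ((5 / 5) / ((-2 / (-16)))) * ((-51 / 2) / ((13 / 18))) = 10.59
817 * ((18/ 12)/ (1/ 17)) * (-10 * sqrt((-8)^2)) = -1666680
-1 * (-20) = 20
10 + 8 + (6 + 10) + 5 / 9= 311 / 9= 34.56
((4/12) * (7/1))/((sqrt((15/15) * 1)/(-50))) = -350/3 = -116.67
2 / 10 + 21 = 106 / 5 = 21.20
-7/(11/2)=-14/11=-1.27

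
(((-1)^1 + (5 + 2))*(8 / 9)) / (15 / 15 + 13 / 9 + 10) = 3 / 7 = 0.43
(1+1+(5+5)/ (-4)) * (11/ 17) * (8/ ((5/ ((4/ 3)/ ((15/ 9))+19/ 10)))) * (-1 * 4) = 2376/ 425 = 5.59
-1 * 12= -12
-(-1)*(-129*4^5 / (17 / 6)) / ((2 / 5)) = -1981440 / 17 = -116555.29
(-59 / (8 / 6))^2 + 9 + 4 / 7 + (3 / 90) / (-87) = 287589319 / 146160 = 1967.63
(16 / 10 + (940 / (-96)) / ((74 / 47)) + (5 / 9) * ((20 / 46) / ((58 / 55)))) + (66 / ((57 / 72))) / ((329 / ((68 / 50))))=-2246654646079 / 555366344400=-4.05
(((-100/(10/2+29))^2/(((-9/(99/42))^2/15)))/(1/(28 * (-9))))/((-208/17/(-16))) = -4537500/1547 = -2933.10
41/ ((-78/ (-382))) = 7831/ 39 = 200.79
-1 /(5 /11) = -11 /5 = -2.20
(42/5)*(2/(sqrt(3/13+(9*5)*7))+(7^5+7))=141238.55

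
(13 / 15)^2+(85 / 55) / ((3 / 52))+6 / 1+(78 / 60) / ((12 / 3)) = 670507 / 19800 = 33.86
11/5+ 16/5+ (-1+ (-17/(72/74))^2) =2006717/6480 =309.68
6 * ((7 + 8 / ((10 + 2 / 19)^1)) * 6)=561 / 2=280.50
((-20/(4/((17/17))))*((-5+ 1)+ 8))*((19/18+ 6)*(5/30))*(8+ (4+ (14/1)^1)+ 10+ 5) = -26035/27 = -964.26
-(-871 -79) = 950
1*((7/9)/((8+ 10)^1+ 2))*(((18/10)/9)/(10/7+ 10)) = 49/72000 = 0.00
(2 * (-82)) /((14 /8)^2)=-2624 /49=-53.55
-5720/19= -301.05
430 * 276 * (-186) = -22074480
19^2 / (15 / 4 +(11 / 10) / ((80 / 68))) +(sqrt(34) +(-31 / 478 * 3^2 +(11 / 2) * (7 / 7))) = sqrt(34) +18356775 / 223943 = 87.80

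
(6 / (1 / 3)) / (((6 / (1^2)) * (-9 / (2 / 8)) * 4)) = -0.02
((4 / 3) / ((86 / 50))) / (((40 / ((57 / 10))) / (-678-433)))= -122.73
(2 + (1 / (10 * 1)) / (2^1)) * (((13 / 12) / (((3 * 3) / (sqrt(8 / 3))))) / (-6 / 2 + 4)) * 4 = 533 * sqrt(6) / 810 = 1.61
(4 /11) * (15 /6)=10 /11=0.91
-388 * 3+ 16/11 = -12788/11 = -1162.55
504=504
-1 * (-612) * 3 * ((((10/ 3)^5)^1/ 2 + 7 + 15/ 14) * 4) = 98934424/ 63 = 1570387.68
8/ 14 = 4/ 7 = 0.57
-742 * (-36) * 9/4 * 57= 3425814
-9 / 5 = -1.80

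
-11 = -11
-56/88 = -7/11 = -0.64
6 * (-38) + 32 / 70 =-7964 / 35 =-227.54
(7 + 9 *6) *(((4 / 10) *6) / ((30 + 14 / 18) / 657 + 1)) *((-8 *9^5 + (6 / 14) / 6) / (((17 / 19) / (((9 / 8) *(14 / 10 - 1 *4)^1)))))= 15908489133028479 / 73661000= 215968954.17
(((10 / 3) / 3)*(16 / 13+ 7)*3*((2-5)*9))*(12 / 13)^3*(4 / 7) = -66562560 / 199927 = -332.93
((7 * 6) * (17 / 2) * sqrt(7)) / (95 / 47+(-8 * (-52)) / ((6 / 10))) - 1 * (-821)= 50337 * sqrt(7) / 98045+821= 822.36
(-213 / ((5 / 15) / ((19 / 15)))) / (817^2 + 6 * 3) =-4047 / 3337535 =-0.00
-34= -34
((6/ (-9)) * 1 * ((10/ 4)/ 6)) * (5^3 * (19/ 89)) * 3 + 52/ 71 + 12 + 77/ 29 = -7531903/ 1099506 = -6.85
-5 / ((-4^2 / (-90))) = -225 / 8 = -28.12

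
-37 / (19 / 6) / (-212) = 111 / 2014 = 0.06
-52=-52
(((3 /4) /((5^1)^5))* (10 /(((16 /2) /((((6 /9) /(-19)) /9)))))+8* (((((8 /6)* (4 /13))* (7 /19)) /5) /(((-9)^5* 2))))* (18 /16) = -703879 /194468040000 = -0.00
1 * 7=7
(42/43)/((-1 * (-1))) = 42/43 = 0.98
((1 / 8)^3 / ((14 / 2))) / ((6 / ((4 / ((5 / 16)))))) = 1 / 1680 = 0.00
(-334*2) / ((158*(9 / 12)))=-1336 / 237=-5.64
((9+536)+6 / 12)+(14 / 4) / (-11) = 5997 / 11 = 545.18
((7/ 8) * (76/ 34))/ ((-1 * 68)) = -133/ 4624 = -0.03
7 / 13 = 0.54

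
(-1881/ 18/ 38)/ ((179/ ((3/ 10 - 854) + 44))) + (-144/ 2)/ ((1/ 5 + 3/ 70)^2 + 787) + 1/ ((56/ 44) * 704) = 38191953267011/ 3092675850880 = 12.35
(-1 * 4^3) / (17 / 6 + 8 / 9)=-1152 / 67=-17.19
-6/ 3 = -2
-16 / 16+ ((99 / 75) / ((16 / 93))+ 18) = 9869 / 400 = 24.67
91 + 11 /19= 1740 /19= 91.58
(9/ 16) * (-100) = -225/ 4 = -56.25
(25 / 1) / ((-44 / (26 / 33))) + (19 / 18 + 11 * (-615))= -7366423 / 1089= -6764.39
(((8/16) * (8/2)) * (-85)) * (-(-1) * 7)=-1190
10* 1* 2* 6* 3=360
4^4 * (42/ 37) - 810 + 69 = -16665/ 37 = -450.41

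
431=431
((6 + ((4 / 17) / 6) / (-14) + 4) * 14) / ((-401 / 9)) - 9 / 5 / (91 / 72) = -14160786 / 3101735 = -4.57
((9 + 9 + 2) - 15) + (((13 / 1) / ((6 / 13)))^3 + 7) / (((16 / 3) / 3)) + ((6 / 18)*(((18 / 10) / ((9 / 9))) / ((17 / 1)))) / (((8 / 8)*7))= 2873994547 / 228480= 12578.76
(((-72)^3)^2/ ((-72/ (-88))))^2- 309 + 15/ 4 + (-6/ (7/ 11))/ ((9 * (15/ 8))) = 36530940528033878570049241/ 1260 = 28992809942884030611150.19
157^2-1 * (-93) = 24742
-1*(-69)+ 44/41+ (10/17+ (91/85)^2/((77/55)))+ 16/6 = 13178474/177735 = 74.15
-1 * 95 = -95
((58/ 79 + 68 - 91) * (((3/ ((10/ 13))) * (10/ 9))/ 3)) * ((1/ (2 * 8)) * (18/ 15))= -22867/ 9480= -2.41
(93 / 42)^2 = 961 / 196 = 4.90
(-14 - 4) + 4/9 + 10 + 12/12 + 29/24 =-385/72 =-5.35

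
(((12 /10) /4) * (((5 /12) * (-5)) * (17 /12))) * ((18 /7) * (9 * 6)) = -6885 /56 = -122.95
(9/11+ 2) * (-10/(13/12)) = -3720/143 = -26.01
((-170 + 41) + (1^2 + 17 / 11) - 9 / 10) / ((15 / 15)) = -127.35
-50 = -50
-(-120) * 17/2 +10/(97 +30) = 129550/127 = 1020.08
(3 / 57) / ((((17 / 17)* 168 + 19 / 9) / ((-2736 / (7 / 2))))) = -2592 / 10717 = -0.24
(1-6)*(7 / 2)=-35 / 2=-17.50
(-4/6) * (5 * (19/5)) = -38/3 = -12.67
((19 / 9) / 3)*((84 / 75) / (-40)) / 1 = -133 / 6750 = -0.02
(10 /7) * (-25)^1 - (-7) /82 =-20451 /574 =-35.63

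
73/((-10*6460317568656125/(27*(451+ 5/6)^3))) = -1454492254463/516825405492490000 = -0.00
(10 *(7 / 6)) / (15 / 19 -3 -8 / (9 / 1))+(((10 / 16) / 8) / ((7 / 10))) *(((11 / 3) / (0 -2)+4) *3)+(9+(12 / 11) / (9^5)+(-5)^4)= 3243699347561 / 5140884672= 630.96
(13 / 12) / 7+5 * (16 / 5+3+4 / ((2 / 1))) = 3457 / 84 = 41.15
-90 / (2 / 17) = -765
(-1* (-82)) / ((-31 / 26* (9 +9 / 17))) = -18122 / 2511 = -7.22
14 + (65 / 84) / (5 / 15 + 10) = 12217 / 868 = 14.07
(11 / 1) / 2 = 11 / 2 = 5.50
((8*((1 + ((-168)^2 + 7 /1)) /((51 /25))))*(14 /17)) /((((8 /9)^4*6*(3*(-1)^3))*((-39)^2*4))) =-16674525 /12503296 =-1.33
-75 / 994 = -0.08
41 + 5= 46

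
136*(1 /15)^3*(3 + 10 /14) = 0.15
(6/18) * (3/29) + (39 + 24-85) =-637/29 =-21.97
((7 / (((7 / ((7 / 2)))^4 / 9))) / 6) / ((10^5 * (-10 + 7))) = -7 / 3200000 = -0.00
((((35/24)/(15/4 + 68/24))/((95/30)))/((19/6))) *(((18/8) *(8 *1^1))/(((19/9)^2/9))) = 8266860/10295359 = 0.80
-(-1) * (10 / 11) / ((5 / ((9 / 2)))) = 9 / 11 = 0.82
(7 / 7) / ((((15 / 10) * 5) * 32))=1 / 240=0.00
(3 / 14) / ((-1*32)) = -3 / 448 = -0.01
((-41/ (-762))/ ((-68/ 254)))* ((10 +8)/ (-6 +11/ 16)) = 984/ 1445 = 0.68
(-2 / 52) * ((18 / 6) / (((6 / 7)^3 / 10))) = -1715 / 936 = -1.83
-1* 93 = -93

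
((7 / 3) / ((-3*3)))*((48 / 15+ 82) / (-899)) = 994 / 40455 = 0.02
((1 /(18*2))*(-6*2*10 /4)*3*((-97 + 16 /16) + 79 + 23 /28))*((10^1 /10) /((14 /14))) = 2265 /56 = 40.45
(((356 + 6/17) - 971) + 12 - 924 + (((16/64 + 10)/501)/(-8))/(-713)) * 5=-1483319834755/194323872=-7633.24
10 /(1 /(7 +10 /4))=95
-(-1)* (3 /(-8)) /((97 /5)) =-15 /776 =-0.02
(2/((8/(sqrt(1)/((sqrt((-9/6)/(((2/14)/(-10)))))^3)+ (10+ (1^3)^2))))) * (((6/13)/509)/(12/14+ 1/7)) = sqrt(105)/48634950+ 33/13234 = 0.00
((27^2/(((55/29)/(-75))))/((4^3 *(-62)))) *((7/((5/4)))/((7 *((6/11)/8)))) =21141/248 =85.25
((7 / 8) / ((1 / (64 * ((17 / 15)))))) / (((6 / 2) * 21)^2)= 0.02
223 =223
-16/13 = -1.23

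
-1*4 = -4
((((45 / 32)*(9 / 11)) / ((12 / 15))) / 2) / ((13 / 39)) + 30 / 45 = 23857 / 8448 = 2.82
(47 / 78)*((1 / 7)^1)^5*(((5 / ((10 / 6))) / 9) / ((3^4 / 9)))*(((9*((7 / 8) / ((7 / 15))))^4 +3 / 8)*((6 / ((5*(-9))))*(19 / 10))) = -98870626591 / 3624503500800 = -0.03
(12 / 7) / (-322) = -6 / 1127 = -0.01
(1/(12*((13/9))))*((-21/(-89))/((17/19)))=1197/78676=0.02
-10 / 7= -1.43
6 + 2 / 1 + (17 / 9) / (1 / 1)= 89 / 9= 9.89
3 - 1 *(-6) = 9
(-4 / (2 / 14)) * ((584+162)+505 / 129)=-2708692 / 129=-20997.61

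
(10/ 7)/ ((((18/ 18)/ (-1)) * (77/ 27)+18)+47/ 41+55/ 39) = 143910/ 1783523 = 0.08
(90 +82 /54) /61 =2471 /1647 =1.50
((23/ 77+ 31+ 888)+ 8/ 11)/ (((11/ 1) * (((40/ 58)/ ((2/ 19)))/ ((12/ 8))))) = 3081627/ 160930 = 19.15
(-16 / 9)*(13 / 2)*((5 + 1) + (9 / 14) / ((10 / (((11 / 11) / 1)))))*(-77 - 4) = 198666 / 35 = 5676.17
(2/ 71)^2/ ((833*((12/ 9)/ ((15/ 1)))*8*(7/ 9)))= 0.00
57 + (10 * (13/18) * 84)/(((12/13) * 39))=1994/27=73.85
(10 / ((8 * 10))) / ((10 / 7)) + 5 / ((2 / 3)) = 607 / 80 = 7.59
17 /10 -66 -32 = -963 /10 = -96.30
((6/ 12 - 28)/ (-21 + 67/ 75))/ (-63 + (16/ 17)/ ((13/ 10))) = -70125/ 3193016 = -0.02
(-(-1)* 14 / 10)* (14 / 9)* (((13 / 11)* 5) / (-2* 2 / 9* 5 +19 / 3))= 1274 / 407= 3.13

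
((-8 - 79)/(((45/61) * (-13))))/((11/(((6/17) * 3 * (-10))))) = -8.73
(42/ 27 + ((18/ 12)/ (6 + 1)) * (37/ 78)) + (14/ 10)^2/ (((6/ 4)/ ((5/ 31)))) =948511/ 507780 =1.87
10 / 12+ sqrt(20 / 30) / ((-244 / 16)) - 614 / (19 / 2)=-7273 / 114 - 4*sqrt(6) / 183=-63.85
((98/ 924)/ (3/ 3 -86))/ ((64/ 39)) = -91/ 119680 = -0.00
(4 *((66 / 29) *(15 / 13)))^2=15681600 / 142129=110.33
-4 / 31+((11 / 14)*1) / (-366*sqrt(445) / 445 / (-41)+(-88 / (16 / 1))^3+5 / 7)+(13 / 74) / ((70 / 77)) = 87824776697373797 / 1476839900220419660 - 36974784*sqrt(445) / 64378374028789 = 0.06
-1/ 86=-0.01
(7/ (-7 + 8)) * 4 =28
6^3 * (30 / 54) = 120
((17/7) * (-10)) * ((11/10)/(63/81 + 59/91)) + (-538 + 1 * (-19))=-575.73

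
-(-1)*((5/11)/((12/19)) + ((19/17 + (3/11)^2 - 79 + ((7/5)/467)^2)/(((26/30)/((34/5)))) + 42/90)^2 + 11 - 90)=985175600704187300046616519/2647936009297710202500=372054.16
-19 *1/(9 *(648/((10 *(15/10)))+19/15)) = -95/2001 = -0.05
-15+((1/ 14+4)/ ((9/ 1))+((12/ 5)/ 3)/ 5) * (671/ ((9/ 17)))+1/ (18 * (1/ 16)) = 7201351/ 9450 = 762.05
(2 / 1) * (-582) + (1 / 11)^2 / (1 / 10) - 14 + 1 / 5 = -712519 / 605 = -1177.72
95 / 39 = 2.44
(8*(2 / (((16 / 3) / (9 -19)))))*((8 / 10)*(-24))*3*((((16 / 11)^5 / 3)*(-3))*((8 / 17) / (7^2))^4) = -7421703487488 / 77543148614841371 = -0.00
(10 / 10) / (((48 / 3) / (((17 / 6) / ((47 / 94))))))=17 / 48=0.35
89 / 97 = 0.92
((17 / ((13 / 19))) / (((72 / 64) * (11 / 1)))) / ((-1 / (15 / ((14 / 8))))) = -51680 / 3003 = -17.21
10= 10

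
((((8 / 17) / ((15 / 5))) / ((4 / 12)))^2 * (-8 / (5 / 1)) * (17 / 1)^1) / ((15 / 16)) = -8192 / 1275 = -6.43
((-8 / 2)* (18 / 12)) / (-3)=2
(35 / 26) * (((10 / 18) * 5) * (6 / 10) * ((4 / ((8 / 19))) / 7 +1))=275 / 52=5.29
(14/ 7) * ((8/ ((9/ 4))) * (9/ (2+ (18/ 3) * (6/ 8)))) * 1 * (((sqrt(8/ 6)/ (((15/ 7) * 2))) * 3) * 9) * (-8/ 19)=-21504 * sqrt(3)/ 1235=-30.16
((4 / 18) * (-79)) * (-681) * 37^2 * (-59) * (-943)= 2731807522898 / 3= 910602507632.67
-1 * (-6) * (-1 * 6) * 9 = -324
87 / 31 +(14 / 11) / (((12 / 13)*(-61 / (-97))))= 623899 / 124806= 5.00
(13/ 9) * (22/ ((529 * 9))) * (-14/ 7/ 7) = -572/ 299943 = -0.00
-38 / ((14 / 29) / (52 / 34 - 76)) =697566 / 119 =5861.90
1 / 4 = 0.25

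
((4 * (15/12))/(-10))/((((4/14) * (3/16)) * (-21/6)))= 8/3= 2.67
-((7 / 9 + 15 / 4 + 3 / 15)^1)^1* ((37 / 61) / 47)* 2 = -0.12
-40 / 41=-0.98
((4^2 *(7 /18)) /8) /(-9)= -7 /81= -0.09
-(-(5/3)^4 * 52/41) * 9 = 32500/369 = 88.08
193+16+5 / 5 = 210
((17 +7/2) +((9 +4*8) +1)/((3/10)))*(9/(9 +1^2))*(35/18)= 2247/8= 280.88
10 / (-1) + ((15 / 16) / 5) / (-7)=-1123 / 112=-10.03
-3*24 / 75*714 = -17136 / 25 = -685.44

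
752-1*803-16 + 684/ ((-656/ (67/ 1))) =-22445/ 164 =-136.86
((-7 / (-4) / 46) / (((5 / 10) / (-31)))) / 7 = -31 / 92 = -0.34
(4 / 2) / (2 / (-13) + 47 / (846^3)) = -334955088 / 25765763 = -13.00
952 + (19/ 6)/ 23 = 131395/ 138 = 952.14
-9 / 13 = -0.69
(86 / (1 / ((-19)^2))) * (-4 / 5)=-124184 / 5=-24836.80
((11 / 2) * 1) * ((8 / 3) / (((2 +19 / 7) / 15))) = 140 / 3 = 46.67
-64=-64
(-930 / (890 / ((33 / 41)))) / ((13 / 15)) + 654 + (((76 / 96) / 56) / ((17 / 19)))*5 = 707865552809 / 1083840576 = 653.11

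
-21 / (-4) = 21 / 4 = 5.25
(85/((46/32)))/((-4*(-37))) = 340/851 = 0.40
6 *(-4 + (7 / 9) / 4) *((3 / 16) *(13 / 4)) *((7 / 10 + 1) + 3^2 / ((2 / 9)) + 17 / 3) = -639379 / 960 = -666.02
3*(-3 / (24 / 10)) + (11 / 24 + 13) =233 / 24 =9.71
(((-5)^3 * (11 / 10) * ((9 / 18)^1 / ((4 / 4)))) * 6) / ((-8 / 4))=825 / 4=206.25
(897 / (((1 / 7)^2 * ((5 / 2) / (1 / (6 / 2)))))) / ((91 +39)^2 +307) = 29302 / 86035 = 0.34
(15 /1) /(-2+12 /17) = -255 /22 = -11.59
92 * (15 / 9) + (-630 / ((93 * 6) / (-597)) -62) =71179 / 93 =765.37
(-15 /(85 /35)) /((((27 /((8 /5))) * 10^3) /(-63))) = 0.02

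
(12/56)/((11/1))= 3/154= 0.02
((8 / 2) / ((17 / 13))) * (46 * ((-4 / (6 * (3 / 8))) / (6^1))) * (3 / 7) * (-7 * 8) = 153088 / 153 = 1000.58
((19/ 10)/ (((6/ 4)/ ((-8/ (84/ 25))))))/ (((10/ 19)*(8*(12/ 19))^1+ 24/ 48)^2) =-99043960/ 327786543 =-0.30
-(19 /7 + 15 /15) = -26 /7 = -3.71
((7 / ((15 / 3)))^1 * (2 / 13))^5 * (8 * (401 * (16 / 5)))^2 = 1416931525001216 / 29007265625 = 48847.47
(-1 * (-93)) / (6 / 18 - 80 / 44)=-3069 / 49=-62.63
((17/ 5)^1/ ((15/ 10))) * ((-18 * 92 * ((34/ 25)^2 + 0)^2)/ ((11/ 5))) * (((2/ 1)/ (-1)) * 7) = 351124956672/ 4296875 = 81716.35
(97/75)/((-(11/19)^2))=-35017/9075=-3.86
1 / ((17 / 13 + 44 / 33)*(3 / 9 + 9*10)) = 0.00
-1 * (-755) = 755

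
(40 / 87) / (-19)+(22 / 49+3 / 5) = 415021 / 404985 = 1.02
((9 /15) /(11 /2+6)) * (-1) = -6 /115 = -0.05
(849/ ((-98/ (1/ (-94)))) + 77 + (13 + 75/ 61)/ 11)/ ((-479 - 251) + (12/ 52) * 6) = -6298787287/ 58548818944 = -0.11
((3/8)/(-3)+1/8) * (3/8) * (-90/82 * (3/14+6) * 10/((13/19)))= 0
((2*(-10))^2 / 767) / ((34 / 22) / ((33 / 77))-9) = -6600 / 68263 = -0.10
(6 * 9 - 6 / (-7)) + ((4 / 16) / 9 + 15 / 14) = 14101 / 252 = 55.96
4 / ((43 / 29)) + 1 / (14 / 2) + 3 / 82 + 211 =5278915 / 24682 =213.88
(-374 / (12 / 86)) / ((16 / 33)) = -88451 / 16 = -5528.19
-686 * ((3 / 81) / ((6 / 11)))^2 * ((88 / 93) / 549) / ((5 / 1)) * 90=-3652264 / 37220553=-0.10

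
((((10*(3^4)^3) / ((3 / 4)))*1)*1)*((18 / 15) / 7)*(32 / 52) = 68024448 / 91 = 747521.41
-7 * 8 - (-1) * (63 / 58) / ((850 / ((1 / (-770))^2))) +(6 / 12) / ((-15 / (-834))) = -117755021991 / 4175710000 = -28.20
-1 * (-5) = 5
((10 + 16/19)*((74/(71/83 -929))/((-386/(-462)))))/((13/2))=-146136606/918095789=-0.16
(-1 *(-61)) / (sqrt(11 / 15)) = 61 *sqrt(165) / 11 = 71.23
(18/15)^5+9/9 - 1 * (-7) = 32776/3125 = 10.49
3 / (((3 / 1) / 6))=6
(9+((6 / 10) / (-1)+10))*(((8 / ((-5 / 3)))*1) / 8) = -276 / 25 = -11.04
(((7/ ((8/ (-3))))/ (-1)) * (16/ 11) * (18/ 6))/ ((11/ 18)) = 2268/ 121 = 18.74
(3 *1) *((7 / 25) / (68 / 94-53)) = -47 / 2925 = -0.02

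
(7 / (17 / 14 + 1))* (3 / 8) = 147 / 124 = 1.19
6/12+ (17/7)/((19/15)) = 2.42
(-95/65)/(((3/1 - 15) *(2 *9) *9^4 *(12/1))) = 19/221079456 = 0.00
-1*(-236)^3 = 13144256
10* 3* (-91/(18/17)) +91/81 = -208754/81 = -2577.21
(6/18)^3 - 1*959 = -25892/27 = -958.96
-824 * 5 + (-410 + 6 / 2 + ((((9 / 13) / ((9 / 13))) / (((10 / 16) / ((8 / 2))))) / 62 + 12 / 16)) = -2806211 / 620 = -4526.15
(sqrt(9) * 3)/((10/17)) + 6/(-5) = 141/10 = 14.10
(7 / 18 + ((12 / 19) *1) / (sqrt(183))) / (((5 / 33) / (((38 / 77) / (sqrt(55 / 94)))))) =sqrt(5170) *(72 *sqrt(183) + 8113) / 352275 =1.85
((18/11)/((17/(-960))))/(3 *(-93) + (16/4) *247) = -17280/132583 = -0.13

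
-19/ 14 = -1.36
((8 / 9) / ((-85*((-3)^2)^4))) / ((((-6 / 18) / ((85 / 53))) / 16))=128 / 1043199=0.00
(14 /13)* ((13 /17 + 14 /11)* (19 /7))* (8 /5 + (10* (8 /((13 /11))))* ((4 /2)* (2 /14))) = 137946384 /1106105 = 124.71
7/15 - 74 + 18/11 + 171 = 16352/165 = 99.10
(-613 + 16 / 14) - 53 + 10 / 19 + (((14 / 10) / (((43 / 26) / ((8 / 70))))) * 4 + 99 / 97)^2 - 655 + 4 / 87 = -165736111326765866 / 125814672256875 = -1317.30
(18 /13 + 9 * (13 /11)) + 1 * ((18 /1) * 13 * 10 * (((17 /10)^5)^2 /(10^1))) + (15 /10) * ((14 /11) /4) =33738530198412219 /715000000000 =47186.76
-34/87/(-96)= 17/4176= 0.00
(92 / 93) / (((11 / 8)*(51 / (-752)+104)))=553472 / 79954611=0.01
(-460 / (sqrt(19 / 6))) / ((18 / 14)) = -3220 * sqrt(114) / 171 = -201.05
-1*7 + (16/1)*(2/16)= -5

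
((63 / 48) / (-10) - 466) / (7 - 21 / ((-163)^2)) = -1981542589 / 29753920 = -66.60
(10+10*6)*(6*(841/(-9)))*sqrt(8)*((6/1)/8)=-58870*sqrt(2)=-83254.75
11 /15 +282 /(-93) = -1069 /465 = -2.30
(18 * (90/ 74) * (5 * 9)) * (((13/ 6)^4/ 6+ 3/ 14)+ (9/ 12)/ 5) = 16481685/ 4144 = 3977.24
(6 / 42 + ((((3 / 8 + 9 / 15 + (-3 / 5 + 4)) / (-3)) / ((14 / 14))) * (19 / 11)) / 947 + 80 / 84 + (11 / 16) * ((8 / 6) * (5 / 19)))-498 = -16514679395 / 33251064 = -496.67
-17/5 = -3.40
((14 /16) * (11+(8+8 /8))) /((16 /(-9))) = -315 /32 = -9.84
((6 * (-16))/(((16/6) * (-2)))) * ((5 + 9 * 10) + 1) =1728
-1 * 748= -748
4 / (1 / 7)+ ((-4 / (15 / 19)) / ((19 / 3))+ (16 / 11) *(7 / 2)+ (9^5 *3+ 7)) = 9745246 / 55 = 177186.29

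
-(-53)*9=477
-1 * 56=-56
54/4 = 27/2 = 13.50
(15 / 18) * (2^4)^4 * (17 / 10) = 92842.67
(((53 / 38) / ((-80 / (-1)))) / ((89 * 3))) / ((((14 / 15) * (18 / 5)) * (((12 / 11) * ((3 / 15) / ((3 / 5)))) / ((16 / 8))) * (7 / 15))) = 14575 / 63635712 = 0.00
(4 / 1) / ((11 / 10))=40 / 11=3.64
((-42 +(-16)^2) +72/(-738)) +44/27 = 238594/1107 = 215.53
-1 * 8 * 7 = -56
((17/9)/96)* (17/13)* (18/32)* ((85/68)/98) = 1445/7827456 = 0.00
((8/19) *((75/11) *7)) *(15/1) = 63000/209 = 301.44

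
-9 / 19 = -0.47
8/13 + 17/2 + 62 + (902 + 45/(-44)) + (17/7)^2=27411121/28028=977.99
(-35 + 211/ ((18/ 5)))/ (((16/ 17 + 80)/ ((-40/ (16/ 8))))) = -36125/ 6192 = -5.83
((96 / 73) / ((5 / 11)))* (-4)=-4224 / 365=-11.57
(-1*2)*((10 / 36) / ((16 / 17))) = -0.59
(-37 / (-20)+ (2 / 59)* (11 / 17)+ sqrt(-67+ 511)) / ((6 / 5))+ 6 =60661 / 8024+ 5* sqrt(111) / 3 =25.12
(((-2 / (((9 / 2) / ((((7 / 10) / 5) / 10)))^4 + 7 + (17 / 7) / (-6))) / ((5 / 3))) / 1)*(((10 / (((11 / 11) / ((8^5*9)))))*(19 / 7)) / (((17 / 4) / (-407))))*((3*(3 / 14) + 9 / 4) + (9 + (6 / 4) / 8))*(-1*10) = -27214905855836160 / 2614148439115187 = -10.41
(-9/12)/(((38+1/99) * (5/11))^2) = -3557763/1416016900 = -0.00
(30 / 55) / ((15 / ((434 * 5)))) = 868 / 11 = 78.91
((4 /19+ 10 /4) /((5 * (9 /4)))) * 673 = 138638 /855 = 162.15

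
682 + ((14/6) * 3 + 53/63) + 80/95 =826748/1197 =690.68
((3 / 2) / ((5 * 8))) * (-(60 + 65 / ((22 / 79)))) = -3873 / 352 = -11.00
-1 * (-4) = 4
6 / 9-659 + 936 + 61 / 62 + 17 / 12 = 104185 / 372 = 280.07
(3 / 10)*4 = 6 / 5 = 1.20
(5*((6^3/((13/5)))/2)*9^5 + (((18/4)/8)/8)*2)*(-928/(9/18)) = -295906352193/13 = -22762027091.77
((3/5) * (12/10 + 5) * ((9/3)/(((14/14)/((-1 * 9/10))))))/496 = -81/4000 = -0.02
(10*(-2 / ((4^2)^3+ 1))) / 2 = -10 / 4097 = -0.00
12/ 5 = 2.40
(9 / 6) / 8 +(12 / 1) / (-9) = -55 / 48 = -1.15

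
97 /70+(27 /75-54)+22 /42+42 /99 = -51.31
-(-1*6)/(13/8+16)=16/47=0.34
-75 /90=-5 /6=-0.83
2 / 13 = 0.15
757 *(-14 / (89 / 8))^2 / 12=2373952 / 23763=99.90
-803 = -803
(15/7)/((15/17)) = 17/7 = 2.43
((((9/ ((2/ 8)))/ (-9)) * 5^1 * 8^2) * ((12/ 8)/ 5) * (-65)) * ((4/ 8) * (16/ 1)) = 199680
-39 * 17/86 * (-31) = 20553/86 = 238.99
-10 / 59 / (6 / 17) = -85 / 177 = -0.48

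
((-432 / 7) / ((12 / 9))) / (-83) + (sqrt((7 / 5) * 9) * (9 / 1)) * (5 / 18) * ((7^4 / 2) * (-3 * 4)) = 324 / 581-21609 * sqrt(35) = -127840.01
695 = 695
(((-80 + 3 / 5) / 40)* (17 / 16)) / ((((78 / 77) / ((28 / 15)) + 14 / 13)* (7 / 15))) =-2.79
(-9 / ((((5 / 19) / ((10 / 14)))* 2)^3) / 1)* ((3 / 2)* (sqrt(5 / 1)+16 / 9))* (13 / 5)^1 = -2407509* sqrt(5) / 27440- 267501 / 1715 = -352.16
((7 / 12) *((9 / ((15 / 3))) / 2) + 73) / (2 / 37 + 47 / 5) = 108817 / 13992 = 7.78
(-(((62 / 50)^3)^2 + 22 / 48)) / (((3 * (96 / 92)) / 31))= -17101757911147 / 421875000000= -40.54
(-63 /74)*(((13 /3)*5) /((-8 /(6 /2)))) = 4095 /592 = 6.92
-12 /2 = -6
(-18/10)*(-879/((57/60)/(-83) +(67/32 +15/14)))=147081312/293171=501.69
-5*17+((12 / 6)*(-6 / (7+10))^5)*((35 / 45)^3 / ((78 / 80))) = -14121355945 / 166123269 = -85.01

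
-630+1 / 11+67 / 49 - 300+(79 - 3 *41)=-524200 / 539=-972.54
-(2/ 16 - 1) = 7/ 8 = 0.88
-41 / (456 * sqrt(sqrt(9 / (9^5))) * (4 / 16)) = -3.24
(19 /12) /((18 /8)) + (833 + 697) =41329 /27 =1530.70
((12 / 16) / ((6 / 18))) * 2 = 9 / 2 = 4.50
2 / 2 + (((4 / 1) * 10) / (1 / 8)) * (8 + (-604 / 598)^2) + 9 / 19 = 4905488188 / 1698619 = 2887.93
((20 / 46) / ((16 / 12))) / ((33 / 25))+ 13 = 6703 / 506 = 13.25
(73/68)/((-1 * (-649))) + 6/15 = 88629/220660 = 0.40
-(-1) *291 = 291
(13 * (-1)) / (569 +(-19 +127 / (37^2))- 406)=-17797 / 197263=-0.09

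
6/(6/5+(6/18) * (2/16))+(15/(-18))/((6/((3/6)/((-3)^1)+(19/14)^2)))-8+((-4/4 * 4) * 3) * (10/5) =-86421889/3154032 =-27.40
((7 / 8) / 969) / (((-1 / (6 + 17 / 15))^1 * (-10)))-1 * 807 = -938378851 / 1162800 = -807.00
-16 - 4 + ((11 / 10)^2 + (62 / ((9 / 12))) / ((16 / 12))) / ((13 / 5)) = 1121 / 260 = 4.31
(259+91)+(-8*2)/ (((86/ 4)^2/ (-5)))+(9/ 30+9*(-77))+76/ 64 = -50490929/ 147920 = -341.34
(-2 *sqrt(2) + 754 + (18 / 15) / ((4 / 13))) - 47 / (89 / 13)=668421 / 890 - 2 *sqrt(2)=748.21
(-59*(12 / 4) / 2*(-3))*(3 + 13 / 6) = 5487 / 4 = 1371.75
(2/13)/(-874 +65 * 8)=-1/2301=-0.00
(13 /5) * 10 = 26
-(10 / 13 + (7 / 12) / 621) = -0.77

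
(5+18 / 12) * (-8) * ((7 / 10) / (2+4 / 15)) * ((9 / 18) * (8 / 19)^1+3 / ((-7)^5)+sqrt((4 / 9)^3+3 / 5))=-91 * sqrt(12535) / 765 - 2619669 / 775523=-16.70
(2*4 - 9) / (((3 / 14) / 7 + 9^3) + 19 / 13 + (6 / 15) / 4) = -0.00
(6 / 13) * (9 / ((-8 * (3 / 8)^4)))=-1024 / 39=-26.26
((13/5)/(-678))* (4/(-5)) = 26/8475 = 0.00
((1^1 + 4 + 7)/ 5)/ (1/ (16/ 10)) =96/ 25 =3.84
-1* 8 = -8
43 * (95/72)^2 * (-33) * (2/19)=-224675/864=-260.04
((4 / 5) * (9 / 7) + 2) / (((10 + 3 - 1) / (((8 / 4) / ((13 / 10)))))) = 106 / 273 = 0.39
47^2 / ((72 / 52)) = 1595.39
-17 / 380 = -0.04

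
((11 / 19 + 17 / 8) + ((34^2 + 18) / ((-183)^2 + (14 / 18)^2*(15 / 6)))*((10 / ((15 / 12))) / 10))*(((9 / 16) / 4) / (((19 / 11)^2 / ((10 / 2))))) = 12267542277441 / 19053184367104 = 0.64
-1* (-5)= 5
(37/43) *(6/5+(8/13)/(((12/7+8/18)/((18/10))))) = 70041/47515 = 1.47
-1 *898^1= -898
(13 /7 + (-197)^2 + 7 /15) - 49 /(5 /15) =4059754 /105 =38664.32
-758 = -758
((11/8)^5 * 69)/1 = 11112519/32768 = 339.13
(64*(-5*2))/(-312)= 80/39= 2.05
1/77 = 0.01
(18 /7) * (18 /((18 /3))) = 54 /7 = 7.71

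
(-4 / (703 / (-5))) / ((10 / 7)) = 14 / 703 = 0.02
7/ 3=2.33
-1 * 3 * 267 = -801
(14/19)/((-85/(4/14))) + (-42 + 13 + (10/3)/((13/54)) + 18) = 59703/20995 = 2.84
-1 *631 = -631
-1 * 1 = -1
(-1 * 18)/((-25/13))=234/25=9.36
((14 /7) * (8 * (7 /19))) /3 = 112 /57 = 1.96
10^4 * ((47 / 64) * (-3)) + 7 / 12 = -66092 / 3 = -22030.67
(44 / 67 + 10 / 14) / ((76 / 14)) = 643 / 2546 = 0.25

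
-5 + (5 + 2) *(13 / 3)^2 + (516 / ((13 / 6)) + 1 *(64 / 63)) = 299438 / 819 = 365.61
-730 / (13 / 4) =-2920 / 13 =-224.62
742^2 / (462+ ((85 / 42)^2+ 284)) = 971194896 / 1323169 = 733.99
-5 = -5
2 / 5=0.40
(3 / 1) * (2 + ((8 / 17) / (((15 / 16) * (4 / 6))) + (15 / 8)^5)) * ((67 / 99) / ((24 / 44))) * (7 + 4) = 5913572291 / 5570560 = 1061.58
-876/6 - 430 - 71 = -647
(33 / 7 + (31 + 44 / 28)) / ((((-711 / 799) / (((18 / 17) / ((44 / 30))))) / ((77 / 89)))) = -184005 / 7031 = -26.17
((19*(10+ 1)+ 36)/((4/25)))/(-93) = -6125/372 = -16.47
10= 10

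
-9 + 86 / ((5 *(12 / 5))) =-11 / 6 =-1.83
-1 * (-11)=11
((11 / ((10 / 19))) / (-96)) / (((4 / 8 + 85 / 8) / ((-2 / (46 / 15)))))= 209 / 16376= 0.01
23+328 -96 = 255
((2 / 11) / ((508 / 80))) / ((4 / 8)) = 80 / 1397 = 0.06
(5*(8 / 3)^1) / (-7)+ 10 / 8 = -55 / 84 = -0.65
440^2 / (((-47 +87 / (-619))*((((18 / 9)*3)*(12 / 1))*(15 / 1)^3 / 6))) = -299596 / 2954475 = -0.10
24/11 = 2.18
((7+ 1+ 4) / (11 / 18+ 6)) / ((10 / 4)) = 432 / 595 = 0.73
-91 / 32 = -2.84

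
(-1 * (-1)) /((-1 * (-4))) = 1 /4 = 0.25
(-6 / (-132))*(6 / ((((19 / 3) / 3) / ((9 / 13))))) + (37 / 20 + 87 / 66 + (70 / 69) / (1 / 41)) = 168170111 / 3749460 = 44.85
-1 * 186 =-186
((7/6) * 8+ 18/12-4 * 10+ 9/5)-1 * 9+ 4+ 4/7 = -6677/210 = -31.80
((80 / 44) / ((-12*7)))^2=25 / 53361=0.00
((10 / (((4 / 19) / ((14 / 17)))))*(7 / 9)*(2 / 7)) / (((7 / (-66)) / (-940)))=3929200 / 51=77043.14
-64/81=-0.79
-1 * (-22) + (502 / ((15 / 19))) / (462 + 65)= 183448 / 7905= 23.21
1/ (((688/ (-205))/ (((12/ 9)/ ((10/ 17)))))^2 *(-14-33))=-485809/ 50056128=-0.01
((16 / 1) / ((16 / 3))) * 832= 2496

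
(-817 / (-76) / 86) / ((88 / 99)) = 9 / 64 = 0.14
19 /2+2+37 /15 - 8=179 /30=5.97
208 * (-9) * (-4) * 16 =119808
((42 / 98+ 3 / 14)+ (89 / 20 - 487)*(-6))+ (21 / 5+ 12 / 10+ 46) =103157 / 35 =2947.34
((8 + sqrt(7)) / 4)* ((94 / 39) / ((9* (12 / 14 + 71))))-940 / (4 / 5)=-207448459 / 176553 + 329* sqrt(7) / 353106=-1174.99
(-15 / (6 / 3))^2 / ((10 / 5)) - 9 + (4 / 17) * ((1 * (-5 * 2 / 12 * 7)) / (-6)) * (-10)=20609 / 1224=16.84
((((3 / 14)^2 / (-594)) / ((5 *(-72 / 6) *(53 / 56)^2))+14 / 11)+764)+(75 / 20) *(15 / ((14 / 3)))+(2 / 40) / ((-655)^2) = 25967547045663199 / 33406237557000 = 777.33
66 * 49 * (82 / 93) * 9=795564 / 31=25663.35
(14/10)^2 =49/25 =1.96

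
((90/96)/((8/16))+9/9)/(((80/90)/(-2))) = -207/32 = -6.47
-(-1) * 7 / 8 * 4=7 / 2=3.50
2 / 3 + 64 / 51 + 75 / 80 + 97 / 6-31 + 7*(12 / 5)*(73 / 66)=98849 / 14960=6.61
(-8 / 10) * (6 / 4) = -6 / 5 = -1.20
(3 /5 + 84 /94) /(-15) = -117 /1175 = -0.10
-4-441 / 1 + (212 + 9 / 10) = -2321 / 10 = -232.10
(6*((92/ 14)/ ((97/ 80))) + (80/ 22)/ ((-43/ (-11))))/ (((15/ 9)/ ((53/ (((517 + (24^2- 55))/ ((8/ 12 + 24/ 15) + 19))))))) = 330227524/ 15153243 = 21.79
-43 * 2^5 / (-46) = 688 / 23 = 29.91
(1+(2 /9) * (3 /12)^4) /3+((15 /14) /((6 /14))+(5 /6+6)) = 33409 /3456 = 9.67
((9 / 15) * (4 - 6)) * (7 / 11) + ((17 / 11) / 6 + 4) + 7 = 3463 / 330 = 10.49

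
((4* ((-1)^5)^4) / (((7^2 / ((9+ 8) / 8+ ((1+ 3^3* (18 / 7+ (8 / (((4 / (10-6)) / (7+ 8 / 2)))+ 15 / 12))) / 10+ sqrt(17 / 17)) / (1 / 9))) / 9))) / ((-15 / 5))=-188436 / 343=-549.38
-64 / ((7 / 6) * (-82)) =192 / 287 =0.67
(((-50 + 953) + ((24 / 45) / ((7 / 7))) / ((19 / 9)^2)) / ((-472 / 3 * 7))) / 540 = -543377 / 357823200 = -0.00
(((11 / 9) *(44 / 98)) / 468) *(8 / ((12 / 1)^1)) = 121 / 154791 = 0.00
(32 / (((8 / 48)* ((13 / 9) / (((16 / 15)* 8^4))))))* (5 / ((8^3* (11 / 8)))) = 589824 / 143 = 4124.64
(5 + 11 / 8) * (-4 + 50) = 1173 / 4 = 293.25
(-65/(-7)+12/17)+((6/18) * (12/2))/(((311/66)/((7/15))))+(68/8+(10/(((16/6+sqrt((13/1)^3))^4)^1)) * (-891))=17867068464960 * sqrt(13)/150889270197191761+1043573349867094363766399/55842610007278698828490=18.69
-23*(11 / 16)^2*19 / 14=-52877 / 3584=-14.75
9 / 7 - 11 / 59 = 454 / 413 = 1.10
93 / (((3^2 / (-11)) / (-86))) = 29326 / 3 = 9775.33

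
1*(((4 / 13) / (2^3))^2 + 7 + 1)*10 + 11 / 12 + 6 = 176297 / 2028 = 86.93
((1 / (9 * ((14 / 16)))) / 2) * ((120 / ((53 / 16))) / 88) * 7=320 / 1749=0.18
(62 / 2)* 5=155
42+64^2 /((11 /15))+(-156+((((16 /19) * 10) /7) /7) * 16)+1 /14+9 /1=112308453 /20482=5483.28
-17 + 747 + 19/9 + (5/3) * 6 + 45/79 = 528046/711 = 742.68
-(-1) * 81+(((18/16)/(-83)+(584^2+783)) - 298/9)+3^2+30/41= 83770139071/245016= 341896.61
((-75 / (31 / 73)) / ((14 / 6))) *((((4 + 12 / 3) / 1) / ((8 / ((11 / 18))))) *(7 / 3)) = -107.93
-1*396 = -396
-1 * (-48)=48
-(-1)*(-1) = -1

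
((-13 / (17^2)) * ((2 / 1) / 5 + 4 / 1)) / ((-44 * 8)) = 13 / 23120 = 0.00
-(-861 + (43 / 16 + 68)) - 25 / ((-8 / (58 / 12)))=9665 / 12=805.42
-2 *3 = -6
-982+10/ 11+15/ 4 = -43003/ 44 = -977.34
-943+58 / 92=-43349 / 46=-942.37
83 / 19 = 4.37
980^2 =960400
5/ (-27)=-5/ 27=-0.19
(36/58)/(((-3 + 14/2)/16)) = 72/29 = 2.48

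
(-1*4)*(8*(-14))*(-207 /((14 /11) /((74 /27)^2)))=-44333696 /81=-547329.58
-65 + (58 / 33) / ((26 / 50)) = -26435 / 429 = -61.62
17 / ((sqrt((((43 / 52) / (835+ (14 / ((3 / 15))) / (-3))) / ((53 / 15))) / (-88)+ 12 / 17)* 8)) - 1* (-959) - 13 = 17* sqrt(177864740082947346) / 2834654106+ 946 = 948.53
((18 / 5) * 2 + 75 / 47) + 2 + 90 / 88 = 122203 / 10340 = 11.82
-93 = -93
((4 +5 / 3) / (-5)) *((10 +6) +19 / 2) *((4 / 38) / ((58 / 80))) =-2312 / 551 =-4.20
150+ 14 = 164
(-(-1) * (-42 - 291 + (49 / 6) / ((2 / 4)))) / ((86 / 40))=-19000 / 129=-147.29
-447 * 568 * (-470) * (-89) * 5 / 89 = -596655600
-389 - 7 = -396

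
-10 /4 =-5 /2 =-2.50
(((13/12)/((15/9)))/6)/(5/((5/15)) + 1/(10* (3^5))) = 1053/145804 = 0.01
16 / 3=5.33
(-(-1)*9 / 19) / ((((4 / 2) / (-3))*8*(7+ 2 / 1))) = -3 / 304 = -0.01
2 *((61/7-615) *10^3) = -8488000/7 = -1212571.43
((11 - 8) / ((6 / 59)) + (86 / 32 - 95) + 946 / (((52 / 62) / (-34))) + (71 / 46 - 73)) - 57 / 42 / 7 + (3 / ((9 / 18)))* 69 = -8924181375 / 234416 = -38069.85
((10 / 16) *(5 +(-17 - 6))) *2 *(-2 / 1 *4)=180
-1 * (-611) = 611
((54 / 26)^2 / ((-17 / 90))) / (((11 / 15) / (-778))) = 765668700 / 31603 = 24227.72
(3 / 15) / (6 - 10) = -1 / 20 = -0.05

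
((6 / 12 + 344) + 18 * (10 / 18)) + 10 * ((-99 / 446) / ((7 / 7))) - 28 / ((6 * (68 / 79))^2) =3259548335 / 9280368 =351.23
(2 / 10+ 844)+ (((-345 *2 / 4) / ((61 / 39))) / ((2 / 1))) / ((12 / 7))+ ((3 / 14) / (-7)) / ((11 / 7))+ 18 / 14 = 305605317 / 375760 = 813.30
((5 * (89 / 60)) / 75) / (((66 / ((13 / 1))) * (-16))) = -1157 / 950400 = -0.00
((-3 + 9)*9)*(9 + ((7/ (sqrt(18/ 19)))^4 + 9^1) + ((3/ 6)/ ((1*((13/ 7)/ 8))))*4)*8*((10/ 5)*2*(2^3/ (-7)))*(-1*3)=16007028.75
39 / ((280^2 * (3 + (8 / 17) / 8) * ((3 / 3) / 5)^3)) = 255 / 12544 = 0.02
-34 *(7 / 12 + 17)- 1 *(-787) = 1135 / 6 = 189.17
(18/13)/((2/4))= 36/13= 2.77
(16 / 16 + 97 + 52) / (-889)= -150 / 889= -0.17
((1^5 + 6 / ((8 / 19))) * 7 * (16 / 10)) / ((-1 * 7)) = -122 / 5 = -24.40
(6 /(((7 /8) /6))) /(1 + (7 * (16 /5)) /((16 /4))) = 480 /77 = 6.23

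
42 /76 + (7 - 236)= -228.45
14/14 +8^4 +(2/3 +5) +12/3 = 12320/3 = 4106.67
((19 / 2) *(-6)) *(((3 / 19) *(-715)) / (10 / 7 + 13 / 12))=540540 / 211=2561.80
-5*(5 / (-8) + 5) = -175 / 8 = -21.88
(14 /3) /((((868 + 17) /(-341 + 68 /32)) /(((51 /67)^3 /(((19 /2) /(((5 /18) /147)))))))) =-13319143 /84963141396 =-0.00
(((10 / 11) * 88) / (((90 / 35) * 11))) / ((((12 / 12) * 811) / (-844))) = -236320 / 80289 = -2.94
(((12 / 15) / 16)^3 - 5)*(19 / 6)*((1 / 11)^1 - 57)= 79291351 / 88000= 901.04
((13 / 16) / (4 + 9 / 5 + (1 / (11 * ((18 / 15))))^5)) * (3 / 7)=15262803270 / 254223622303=0.06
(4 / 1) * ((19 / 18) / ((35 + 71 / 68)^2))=9248 / 2845611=0.00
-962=-962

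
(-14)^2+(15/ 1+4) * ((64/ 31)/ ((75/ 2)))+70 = 620882/ 2325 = 267.05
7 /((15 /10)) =14 /3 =4.67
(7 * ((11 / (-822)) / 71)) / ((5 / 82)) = -3157 / 145905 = -0.02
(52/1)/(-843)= -52/843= -0.06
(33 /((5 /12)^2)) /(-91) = -4752 /2275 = -2.09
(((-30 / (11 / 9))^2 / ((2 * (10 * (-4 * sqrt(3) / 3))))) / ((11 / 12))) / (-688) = 10935 * sqrt(3) / 915728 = 0.02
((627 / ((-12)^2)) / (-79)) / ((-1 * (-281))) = -209 / 1065552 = -0.00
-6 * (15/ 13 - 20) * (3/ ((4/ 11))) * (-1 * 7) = -169785/ 26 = -6530.19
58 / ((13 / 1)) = 58 / 13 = 4.46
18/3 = 6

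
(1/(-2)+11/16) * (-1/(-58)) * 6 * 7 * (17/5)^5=89450991/1450000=61.69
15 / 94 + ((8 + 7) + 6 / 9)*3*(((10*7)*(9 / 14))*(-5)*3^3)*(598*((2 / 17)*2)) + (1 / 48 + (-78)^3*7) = -1668193526009 / 38352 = -43496910.88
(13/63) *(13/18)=169/1134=0.15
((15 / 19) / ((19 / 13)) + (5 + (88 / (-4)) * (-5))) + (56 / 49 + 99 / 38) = 602883 / 5054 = 119.29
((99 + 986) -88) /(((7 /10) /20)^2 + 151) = 39880000 /6040049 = 6.60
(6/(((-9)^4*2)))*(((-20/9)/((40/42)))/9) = -7/59049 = -0.00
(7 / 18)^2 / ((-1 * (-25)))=49 / 8100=0.01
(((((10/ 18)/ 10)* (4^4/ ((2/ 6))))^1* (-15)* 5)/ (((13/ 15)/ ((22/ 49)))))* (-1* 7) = 1056000/ 91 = 11604.40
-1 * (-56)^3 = 175616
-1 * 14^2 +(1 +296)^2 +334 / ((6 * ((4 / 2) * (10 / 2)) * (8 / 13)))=21125291 / 240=88022.05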